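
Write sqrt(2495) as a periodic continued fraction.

Write x_i = (sqrt(2495) + m_i)/d_i with (m_0, d_0) = (0, 1). a_0 = floor(sqrt(2495)) = 49, since 49^2 = 2401 <= 2495 < 2500 = 50^2.
Iterate m_{i+1} = d_i*a_i - m_i, d_{i+1} = (2495 - m_{i+1}^2)/d_i, a_{i+1} = floor((a_0 + m_{i+1})/d_{i+1}):
  m_1 = 1*49 - 0 = 49, d_1 = (2495 - 49^2)/1 = 94/1 = 94, a_1 = floor((49 + 49)/94) = 1.
  m_2 = 94*1 - 49 = 45, d_2 = (2495 - 45^2)/94 = 470/94 = 5, a_2 = floor((49 + 45)/5) = 18.
  m_3 = 5*18 - 45 = 45, d_3 = (2495 - 45^2)/5 = 470/5 = 94, a_3 = floor((49 + 45)/94) = 1.
  m_4 = 94*1 - 45 = 49, d_4 = (2495 - 49^2)/94 = 94/94 = 1, a_4 = floor((49 + 49)/1) = 98.
  m_5 = 1*98 - 49 = 49, d_5 = (2495 - 49^2)/1 = 94/1 = 94: (m_5, d_5) = (m_1, d_1) = (49, 94), so from here the quotients repeat a_1, ..., a_4; the period length is 4.
Hence the expansion of sqrt(2495) is a_0 = 49 followed by the repeating block 1, 18, 1, 98 (period 4).

[49; (1, 18, 1, 98)]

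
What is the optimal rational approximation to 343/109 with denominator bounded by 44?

Expand x = 343/109 as a continued fraction with the Euclidean algorithm:
  343 = 3*109 + 16, so a_0 = 3.
  109 = 6*16 + 13, so a_1 = 6.
  16 = 1*13 + 3, so a_2 = 1.
  13 = 4*3 + 1, so a_3 = 4.
  3 = 3*1 + 0, so a_4 = 3.
so x = [3; 6, 1, 4, 3].
Convergents (p_i = a_i*p_{i-1} + p_{i-2}, q_i = a_i*q_{i-1} + q_{i-2} with p_{-2}=0, p_{-1}=1, q_{-2}=1, q_{-1}=0), until the denominator exceeds 44:
  i=0: a_0=3, p_0 = 3*1 + 0 = 3, q_0 = 3*0 + 1 = 1.
  i=1: a_1=6, p_1 = 6*3 + 1 = 19, q_1 = 6*1 + 0 = 6.
  i=2: a_2=1, p_2 = 1*19 + 3 = 22, q_2 = 1*6 + 1 = 7.
  i=3: a_3=4, p_3 = 4*22 + 19 = 107, q_3 = 4*7 + 6 = 34.
  i=4: a_4=3, p_4 = 3*107 + 22 = 343, q_4 = 3*34 + 7 = 109.
q_4 = 109 > 44, so the last convergent with denominator <= 44 is p_3/q_3 = 107/34.
The closest fraction with denominator <= 44 is either p_3/q_3 or the intermediate fraction (k*p_3 + p_2)/(k*q_3 + q_2) with the largest k >= 1 whose denominator stays <= 44; these approach x as k grows, and every other convergent or intermediate fraction in range is farther away.
Largest k: floor((44 - q_2)/q_3) = floor((44 - 7)/34) = 1.
That gives (1*107 + 22)/(1*34 + 7) = 129/41.
Compare the errors: |x - 107/34| = |343*34 - 107*109|/(109*34) = 1/3706, and |x - 129/41| = |343*41 - 129*109|/(109*41) = 2/4469.
Cross-multiplying, 1*4469 = 4469 < 7412 = 2*3706, so 1/3706 is smaller: the convergent 107/34 is closer to x than 129/41.

107/34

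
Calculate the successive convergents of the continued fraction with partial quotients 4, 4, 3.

4/1, 17/4, 55/13

Using the convergent recurrence p_i = a_i*p_{i-1} + p_{i-2}, q_i = a_i*q_{i-1} + q_{i-2} with p_{-2}=0, p_{-1}=1, q_{-2}=1, q_{-1}=0:
  i=0: a_0=4, p_0 = 4*1 + 0 = 4, q_0 = 4*0 + 1 = 1.
  i=1: a_1=4, p_1 = 4*4 + 1 = 17, q_1 = 4*1 + 0 = 4.
  i=2: a_2=3, p_2 = 3*17 + 4 = 55, q_2 = 3*4 + 1 = 13.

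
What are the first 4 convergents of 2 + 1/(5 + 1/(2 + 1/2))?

Using the convergent recurrence p_i = a_i*p_{i-1} + p_{i-2}, q_i = a_i*q_{i-1} + q_{i-2} with p_{-2}=0, p_{-1}=1, q_{-2}=1, q_{-1}=0:
  i=0: a_0=2, p_0 = 2*1 + 0 = 2, q_0 = 2*0 + 1 = 1.
  i=1: a_1=5, p_1 = 5*2 + 1 = 11, q_1 = 5*1 + 0 = 5.
  i=2: a_2=2, p_2 = 2*11 + 2 = 24, q_2 = 2*5 + 1 = 11.
  i=3: a_3=2, p_3 = 2*24 + 11 = 59, q_3 = 2*11 + 5 = 27.

2/1, 11/5, 24/11, 59/27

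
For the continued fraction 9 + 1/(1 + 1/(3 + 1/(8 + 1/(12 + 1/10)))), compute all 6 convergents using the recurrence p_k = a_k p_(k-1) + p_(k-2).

9/1, 10/1, 39/4, 322/33, 3903/400, 39352/4033

Using the convergent recurrence p_i = a_i*p_{i-1} + p_{i-2}, q_i = a_i*q_{i-1} + q_{i-2} with p_{-2}=0, p_{-1}=1, q_{-2}=1, q_{-1}=0:
  i=0: a_0=9, p_0 = 9*1 + 0 = 9, q_0 = 9*0 + 1 = 1.
  i=1: a_1=1, p_1 = 1*9 + 1 = 10, q_1 = 1*1 + 0 = 1.
  i=2: a_2=3, p_2 = 3*10 + 9 = 39, q_2 = 3*1 + 1 = 4.
  i=3: a_3=8, p_3 = 8*39 + 10 = 322, q_3 = 8*4 + 1 = 33.
  i=4: a_4=12, p_4 = 12*322 + 39 = 3903, q_4 = 12*33 + 4 = 400.
  i=5: a_5=10, p_5 = 10*3903 + 322 = 39352, q_5 = 10*400 + 33 = 4033.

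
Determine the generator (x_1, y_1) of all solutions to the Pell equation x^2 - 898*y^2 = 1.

First expand sqrt(898) as a continued fraction. With x_i = (sqrt(898) + m_i)/d_i and (m_0, d_0) = (0, 1): a_0 = floor(sqrt(898)) = 29, since 29^2 = 841 <= 898 < 900 = 30^2.
Iterate m_{i+1} = d_i*a_i - m_i, d_{i+1} = (898 - m_{i+1}^2)/d_i, a_{i+1} = floor((a_0 + m_{i+1})/d_{i+1}):
  m_1 = 1*29 - 0 = 29, d_1 = (898 - 29^2)/1 = 57/1 = 57, a_1 = floor((29 + 29)/57) = 1.
  m_2 = 57*1 - 29 = 28, d_2 = (898 - 28^2)/57 = 114/57 = 2, a_2 = floor((29 + 28)/2) = 28.
  m_3 = 2*28 - 28 = 28, d_3 = (898 - 28^2)/2 = 114/2 = 57, a_3 = floor((29 + 28)/57) = 1.
  m_4 = 57*1 - 28 = 29, d_4 = (898 - 29^2)/57 = 57/57 = 1, a_4 = floor((29 + 29)/1) = 58.
  m_5 = 1*58 - 29 = 29, d_5 = (898 - 29^2)/1 = 57/1 = 57: (m_5, d_5) = (m_1, d_1) = (29, 57), so from here the quotients repeat a_1, ..., a_4; the period length is 4.
So sqrt(898) = [29; (1, 28, 1, 58)] with period length k = 4.
k is even, so the fundamental solution of x^2 - 898y^2 = 1 is (p_{k-1}, q_{k-1}) = (p_3, q_3); compute convergents through index 3.
Convergents (p_i = a_i*p_{i-1} + p_{i-2}, q_i = a_i*q_{i-1} + q_{i-2} with p_{-2}=0, p_{-1}=1, q_{-2}=1, q_{-1}=0):
  i=0: a_0=29, p_0 = 29*1 + 0 = 29, q_0 = 29*0 + 1 = 1.
  i=1: a_1=1, p_1 = 1*29 + 1 = 30, q_1 = 1*1 + 0 = 1.
  i=2: a_2=28, p_2 = 28*30 + 29 = 869, q_2 = 28*1 + 1 = 29.
  i=3: a_3=1, p_3 = 1*869 + 30 = 899, q_3 = 1*29 + 1 = 30.
Check: 899^2 - 898*30^2 = 808201 - 808200 = 1, so (x, y) = (899, 30) solves the equation, and by the theorem it is the least positive solution.

(x, y) = (899, 30)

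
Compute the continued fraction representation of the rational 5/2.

[2; 2]

Run the Euclidean algorithm on 5 and 2; the successive quotients are the partial quotients a_0, a_1, ... (each step inverts the fractional part left over by the previous one):
  5 = 2*2 + 1, so a_0 = 2.
  2 = 2*1 + 0, so a_1 = 2.
The remainder reaches 0 after 2 divisions, so the expansion has 2 partial quotients, read off in order.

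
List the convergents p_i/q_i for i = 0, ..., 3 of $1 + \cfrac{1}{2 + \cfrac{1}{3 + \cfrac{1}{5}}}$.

1/1, 3/2, 10/7, 53/37

Using the convergent recurrence p_i = a_i*p_{i-1} + p_{i-2}, q_i = a_i*q_{i-1} + q_{i-2} with p_{-2}=0, p_{-1}=1, q_{-2}=1, q_{-1}=0:
  i=0: a_0=1, p_0 = 1*1 + 0 = 1, q_0 = 1*0 + 1 = 1.
  i=1: a_1=2, p_1 = 2*1 + 1 = 3, q_1 = 2*1 + 0 = 2.
  i=2: a_2=3, p_2 = 3*3 + 1 = 10, q_2 = 3*2 + 1 = 7.
  i=3: a_3=5, p_3 = 5*10 + 3 = 53, q_3 = 5*7 + 2 = 37.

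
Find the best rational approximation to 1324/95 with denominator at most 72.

Expand x = 1324/95 as a continued fraction with the Euclidean algorithm:
  1324 = 13*95 + 89, so a_0 = 13.
  95 = 1*89 + 6, so a_1 = 1.
  89 = 14*6 + 5, so a_2 = 14.
  6 = 1*5 + 1, so a_3 = 1.
  5 = 5*1 + 0, so a_4 = 5.
so x = [13; 1, 14, 1, 5].
Convergents (p_i = a_i*p_{i-1} + p_{i-2}, q_i = a_i*q_{i-1} + q_{i-2} with p_{-2}=0, p_{-1}=1, q_{-2}=1, q_{-1}=0), until the denominator exceeds 72:
  i=0: a_0=13, p_0 = 13*1 + 0 = 13, q_0 = 13*0 + 1 = 1.
  i=1: a_1=1, p_1 = 1*13 + 1 = 14, q_1 = 1*1 + 0 = 1.
  i=2: a_2=14, p_2 = 14*14 + 13 = 209, q_2 = 14*1 + 1 = 15.
  i=3: a_3=1, p_3 = 1*209 + 14 = 223, q_3 = 1*15 + 1 = 16.
  i=4: a_4=5, p_4 = 5*223 + 209 = 1324, q_4 = 5*16 + 15 = 95.
q_4 = 95 > 72, so the last convergent with denominator <= 72 is p_3/q_3 = 223/16.
The closest fraction with denominator <= 72 is either p_3/q_3 or the intermediate fraction (k*p_3 + p_2)/(k*q_3 + q_2) with the largest k >= 1 whose denominator stays <= 72; these approach x as k grows, and every other convergent or intermediate fraction in range is farther away.
Largest k: floor((72 - q_2)/q_3) = floor((72 - 15)/16) = 3.
That gives (3*223 + 209)/(3*16 + 15) = 878/63.
Compare the errors: |x - 223/16| = |1324*16 - 223*95|/(95*16) = 1/1520, and |x - 878/63| = |1324*63 - 878*95|/(95*63) = 2/5985.
Cross-multiplying, 2*1520 = 3040 < 5985 = 1*5985, so 2/5985 is smaller: the intermediate fraction 878/63 is closer to x than 223/16.

878/63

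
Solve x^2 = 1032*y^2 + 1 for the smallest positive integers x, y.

(x, y) = (257, 8)

First expand sqrt(1032) as a continued fraction. With x_i = (sqrt(1032) + m_i)/d_i and (m_0, d_0) = (0, 1): a_0 = floor(sqrt(1032)) = 32, since 32^2 = 1024 <= 1032 < 1089 = 33^2.
Iterate m_{i+1} = d_i*a_i - m_i, d_{i+1} = (1032 - m_{i+1}^2)/d_i, a_{i+1} = floor((a_0 + m_{i+1})/d_{i+1}):
  m_1 = 1*32 - 0 = 32, d_1 = (1032 - 32^2)/1 = 8/1 = 8, a_1 = floor((32 + 32)/8) = 8.
  m_2 = 8*8 - 32 = 32, d_2 = (1032 - 32^2)/8 = 8/8 = 1, a_2 = floor((32 + 32)/1) = 64.
  m_3 = 1*64 - 32 = 32, d_3 = (1032 - 32^2)/1 = 8/1 = 8: (m_3, d_3) = (m_1, d_1) = (32, 8), so from here the quotients repeat a_1, a_2; the period length is 2.
So sqrt(1032) = [32; (8, 64)] with period length k = 2.
k is even, so the fundamental solution of x^2 - 1032y^2 = 1 is (p_{k-1}, q_{k-1}) = (p_1, q_1); compute convergents through index 1.
Convergents (p_i = a_i*p_{i-1} + p_{i-2}, q_i = a_i*q_{i-1} + q_{i-2} with p_{-2}=0, p_{-1}=1, q_{-2}=1, q_{-1}=0):
  i=0: a_0=32, p_0 = 32*1 + 0 = 32, q_0 = 32*0 + 1 = 1.
  i=1: a_1=8, p_1 = 8*32 + 1 = 257, q_1 = 8*1 + 0 = 8.
Check: 257^2 - 1032*8^2 = 66049 - 66048 = 1, so (x, y) = (257, 8) solves the equation, and by the theorem it is the least positive solution.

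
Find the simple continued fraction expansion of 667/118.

Run the Euclidean algorithm on 667 and 118; the successive quotients are the partial quotients a_0, a_1, ... (each step inverts the fractional part left over by the previous one):
  667 = 5*118 + 77, so a_0 = 5.
  118 = 1*77 + 41, so a_1 = 1.
  77 = 1*41 + 36, so a_2 = 1.
  41 = 1*36 + 5, so a_3 = 1.
  36 = 7*5 + 1, so a_4 = 7.
  5 = 5*1 + 0, so a_5 = 5.
The remainder reaches 0 after 6 divisions, so the expansion has 6 partial quotients, read off in order.

[5; 1, 1, 1, 7, 5]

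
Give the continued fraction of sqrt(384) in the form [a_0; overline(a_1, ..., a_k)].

[19; overline(1, 1, 2, 9, 2, 1, 1, 38)]

Write x_i = (sqrt(384) + m_i)/d_i with (m_0, d_0) = (0, 1). a_0 = floor(sqrt(384)) = 19, since 19^2 = 361 <= 384 < 400 = 20^2.
Iterate m_{i+1} = d_i*a_i - m_i, d_{i+1} = (384 - m_{i+1}^2)/d_i, a_{i+1} = floor((a_0 + m_{i+1})/d_{i+1}):
  m_1 = 1*19 - 0 = 19, d_1 = (384 - 19^2)/1 = 23/1 = 23, a_1 = floor((19 + 19)/23) = 1.
  m_2 = 23*1 - 19 = 4, d_2 = (384 - 4^2)/23 = 368/23 = 16, a_2 = floor((19 + 4)/16) = 1.
  m_3 = 16*1 - 4 = 12, d_3 = (384 - 12^2)/16 = 240/16 = 15, a_3 = floor((19 + 12)/15) = 2.
  m_4 = 15*2 - 12 = 18, d_4 = (384 - 18^2)/15 = 60/15 = 4, a_4 = floor((19 + 18)/4) = 9.
  m_5 = 4*9 - 18 = 18, d_5 = (384 - 18^2)/4 = 60/4 = 15, a_5 = floor((19 + 18)/15) = 2.
  m_6 = 15*2 - 18 = 12, d_6 = (384 - 12^2)/15 = 240/15 = 16, a_6 = floor((19 + 12)/16) = 1.
  m_7 = 16*1 - 12 = 4, d_7 = (384 - 4^2)/16 = 368/16 = 23, a_7 = floor((19 + 4)/23) = 1.
  m_8 = 23*1 - 4 = 19, d_8 = (384 - 19^2)/23 = 23/23 = 1, a_8 = floor((19 + 19)/1) = 38.
  m_9 = 1*38 - 19 = 19, d_9 = (384 - 19^2)/1 = 23/1 = 23: (m_9, d_9) = (m_1, d_1) = (19, 23), so from here the quotients repeat a_1, ..., a_8; the period length is 8.
Hence the expansion of sqrt(384) is a_0 = 19 followed by the repeating block 1, 1, 2, 9, 2, 1, 1, 38 (period 8).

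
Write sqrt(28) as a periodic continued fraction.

[5; (3, 2, 3, 10)]

Write x_i = (sqrt(28) + m_i)/d_i with (m_0, d_0) = (0, 1). a_0 = floor(sqrt(28)) = 5, since 5^2 = 25 <= 28 < 36 = 6^2.
Iterate m_{i+1} = d_i*a_i - m_i, d_{i+1} = (28 - m_{i+1}^2)/d_i, a_{i+1} = floor((a_0 + m_{i+1})/d_{i+1}):
  m_1 = 1*5 - 0 = 5, d_1 = (28 - 5^2)/1 = 3/1 = 3, a_1 = floor((5 + 5)/3) = 3.
  m_2 = 3*3 - 5 = 4, d_2 = (28 - 4^2)/3 = 12/3 = 4, a_2 = floor((5 + 4)/4) = 2.
  m_3 = 4*2 - 4 = 4, d_3 = (28 - 4^2)/4 = 12/4 = 3, a_3 = floor((5 + 4)/3) = 3.
  m_4 = 3*3 - 4 = 5, d_4 = (28 - 5^2)/3 = 3/3 = 1, a_4 = floor((5 + 5)/1) = 10.
  m_5 = 1*10 - 5 = 5, d_5 = (28 - 5^2)/1 = 3/1 = 3: (m_5, d_5) = (m_1, d_1) = (5, 3), so from here the quotients repeat a_1, ..., a_4; the period length is 4.
Hence the expansion of sqrt(28) is a_0 = 5 followed by the repeating block 3, 2, 3, 10 (period 4).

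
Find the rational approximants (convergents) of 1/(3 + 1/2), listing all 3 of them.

0/1, 1/3, 2/7

Using the convergent recurrence p_i = a_i*p_{i-1} + p_{i-2}, q_i = a_i*q_{i-1} + q_{i-2} with p_{-2}=0, p_{-1}=1, q_{-2}=1, q_{-1}=0:
  i=0: a_0=0, p_0 = 0*1 + 0 = 0, q_0 = 0*0 + 1 = 1.
  i=1: a_1=3, p_1 = 3*0 + 1 = 1, q_1 = 3*1 + 0 = 3.
  i=2: a_2=2, p_2 = 2*1 + 0 = 2, q_2 = 2*3 + 1 = 7.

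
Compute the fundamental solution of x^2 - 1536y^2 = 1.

(x, y) = (46099201, 1176245)

First expand sqrt(1536) as a continued fraction. With x_i = (sqrt(1536) + m_i)/d_i and (m_0, d_0) = (0, 1): a_0 = floor(sqrt(1536)) = 39, since 39^2 = 1521 <= 1536 < 1600 = 40^2.
Iterate m_{i+1} = d_i*a_i - m_i, d_{i+1} = (1536 - m_{i+1}^2)/d_i, a_{i+1} = floor((a_0 + m_{i+1})/d_{i+1}):
  m_1 = 1*39 - 0 = 39, d_1 = (1536 - 39^2)/1 = 15/1 = 15, a_1 = floor((39 + 39)/15) = 5.
  m_2 = 15*5 - 39 = 36, d_2 = (1536 - 36^2)/15 = 240/15 = 16, a_2 = floor((39 + 36)/16) = 4.
  m_3 = 16*4 - 36 = 28, d_3 = (1536 - 28^2)/16 = 752/16 = 47, a_3 = floor((39 + 28)/47) = 1.
  m_4 = 47*1 - 28 = 19, d_4 = (1536 - 19^2)/47 = 1175/47 = 25, a_4 = floor((39 + 19)/25) = 2.
  m_5 = 25*2 - 19 = 31, d_5 = (1536 - 31^2)/25 = 575/25 = 23, a_5 = floor((39 + 31)/23) = 3.
  m_6 = 23*3 - 31 = 38, d_6 = (1536 - 38^2)/23 = 92/23 = 4, a_6 = floor((39 + 38)/4) = 19.
  m_7 = 4*19 - 38 = 38, d_7 = (1536 - 38^2)/4 = 92/4 = 23, a_7 = floor((39 + 38)/23) = 3.
  m_8 = 23*3 - 38 = 31, d_8 = (1536 - 31^2)/23 = 575/23 = 25, a_8 = floor((39 + 31)/25) = 2.
  m_9 = 25*2 - 31 = 19, d_9 = (1536 - 19^2)/25 = 1175/25 = 47, a_9 = floor((39 + 19)/47) = 1.
  m_10 = 47*1 - 19 = 28, d_10 = (1536 - 28^2)/47 = 752/47 = 16, a_10 = floor((39 + 28)/16) = 4.
  m_11 = 16*4 - 28 = 36, d_11 = (1536 - 36^2)/16 = 240/16 = 15, a_11 = floor((39 + 36)/15) = 5.
  m_12 = 15*5 - 36 = 39, d_12 = (1536 - 39^2)/15 = 15/15 = 1, a_12 = floor((39 + 39)/1) = 78.
  m_13 = 1*78 - 39 = 39, d_13 = (1536 - 39^2)/1 = 15/1 = 15: (m_13, d_13) = (m_1, d_1) = (39, 15), so from here the quotients repeat a_1, ..., a_12; the period length is 12.
So sqrt(1536) = [39; (5, 4, 1, 2, 3, 19, 3, 2, 1, 4, 5, 78)] with period length k = 12.
k is even, so the fundamental solution of x^2 - 1536y^2 = 1 is (p_{k-1}, q_{k-1}) = (p_11, q_11); compute convergents through index 11.
Convergents (p_i = a_i*p_{i-1} + p_{i-2}, q_i = a_i*q_{i-1} + q_{i-2} with p_{-2}=0, p_{-1}=1, q_{-2}=1, q_{-1}=0):
  i=0: a_0=39, p_0 = 39*1 + 0 = 39, q_0 = 39*0 + 1 = 1.
  i=1: a_1=5, p_1 = 5*39 + 1 = 196, q_1 = 5*1 + 0 = 5.
  i=2: a_2=4, p_2 = 4*196 + 39 = 823, q_2 = 4*5 + 1 = 21.
  i=3: a_3=1, p_3 = 1*823 + 196 = 1019, q_3 = 1*21 + 5 = 26.
  i=4: a_4=2, p_4 = 2*1019 + 823 = 2861, q_4 = 2*26 + 21 = 73.
  i=5: a_5=3, p_5 = 3*2861 + 1019 = 9602, q_5 = 3*73 + 26 = 245.
  i=6: a_6=19, p_6 = 19*9602 + 2861 = 185299, q_6 = 19*245 + 73 = 4728.
  i=7: a_7=3, p_7 = 3*185299 + 9602 = 565499, q_7 = 3*4728 + 245 = 14429.
  i=8: a_8=2, p_8 = 2*565499 + 185299 = 1316297, q_8 = 2*14429 + 4728 = 33586.
  i=9: a_9=1, p_9 = 1*1316297 + 565499 = 1881796, q_9 = 1*33586 + 14429 = 48015.
  i=10: a_10=4, p_10 = 4*1881796 + 1316297 = 8843481, q_10 = 4*48015 + 33586 = 225646.
  i=11: a_11=5, p_11 = 5*8843481 + 1881796 = 46099201, q_11 = 5*225646 + 48015 = 1176245.
Check: 46099201^2 - 1536*1176245^2 = 2125136332838401 - 2125136332838400 = 1, so (x, y) = (46099201, 1176245) solves the equation, and by the theorem it is the least positive solution.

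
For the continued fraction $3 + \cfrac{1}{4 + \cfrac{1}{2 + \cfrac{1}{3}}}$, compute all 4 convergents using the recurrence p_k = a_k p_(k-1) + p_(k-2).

Using the convergent recurrence p_i = a_i*p_{i-1} + p_{i-2}, q_i = a_i*q_{i-1} + q_{i-2} with p_{-2}=0, p_{-1}=1, q_{-2}=1, q_{-1}=0:
  i=0: a_0=3, p_0 = 3*1 + 0 = 3, q_0 = 3*0 + 1 = 1.
  i=1: a_1=4, p_1 = 4*3 + 1 = 13, q_1 = 4*1 + 0 = 4.
  i=2: a_2=2, p_2 = 2*13 + 3 = 29, q_2 = 2*4 + 1 = 9.
  i=3: a_3=3, p_3 = 3*29 + 13 = 100, q_3 = 3*9 + 4 = 31.

3/1, 13/4, 29/9, 100/31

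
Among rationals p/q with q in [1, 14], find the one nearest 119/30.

Expand x = 119/30 as a continued fraction with the Euclidean algorithm:
  119 = 3*30 + 29, so a_0 = 3.
  30 = 1*29 + 1, so a_1 = 1.
  29 = 29*1 + 0, so a_2 = 29.
so x = [3; 1, 29].
Convergents (p_i = a_i*p_{i-1} + p_{i-2}, q_i = a_i*q_{i-1} + q_{i-2} with p_{-2}=0, p_{-1}=1, q_{-2}=1, q_{-1}=0), until the denominator exceeds 14:
  i=0: a_0=3, p_0 = 3*1 + 0 = 3, q_0 = 3*0 + 1 = 1.
  i=1: a_1=1, p_1 = 1*3 + 1 = 4, q_1 = 1*1 + 0 = 1.
  i=2: a_2=29, p_2 = 29*4 + 3 = 119, q_2 = 29*1 + 1 = 30.
q_2 = 30 > 14, so the last convergent with denominator <= 14 is p_1/q_1 = 4/1.
The closest fraction with denominator <= 14 is either p_1/q_1 or the intermediate fraction (k*p_1 + p_0)/(k*q_1 + q_0) with the largest k >= 1 whose denominator stays <= 14; these approach x as k grows, and every other convergent or intermediate fraction in range is farther away.
Largest k: floor((14 - q_0)/q_1) = floor((14 - 1)/1) = 13.
That gives (13*4 + 3)/(13*1 + 1) = 55/14.
Compare the errors: |x - 4/1| = |119*1 - 4*30|/(30*1) = 1/30, and |x - 55/14| = |119*14 - 55*30|/(30*14) = 16/420.
Cross-multiplying, 1*420 = 420 < 480 = 16*30, so 1/30 is smaller: the convergent 4/1 is closer to x than 55/14.

4/1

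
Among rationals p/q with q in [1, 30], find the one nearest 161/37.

87/20

Expand x = 161/37 as a continued fraction with the Euclidean algorithm:
  161 = 4*37 + 13, so a_0 = 4.
  37 = 2*13 + 11, so a_1 = 2.
  13 = 1*11 + 2, so a_2 = 1.
  11 = 5*2 + 1, so a_3 = 5.
  2 = 2*1 + 0, so a_4 = 2.
so x = [4; 2, 1, 5, 2].
Convergents (p_i = a_i*p_{i-1} + p_{i-2}, q_i = a_i*q_{i-1} + q_{i-2} with p_{-2}=0, p_{-1}=1, q_{-2}=1, q_{-1}=0), until the denominator exceeds 30:
  i=0: a_0=4, p_0 = 4*1 + 0 = 4, q_0 = 4*0 + 1 = 1.
  i=1: a_1=2, p_1 = 2*4 + 1 = 9, q_1 = 2*1 + 0 = 2.
  i=2: a_2=1, p_2 = 1*9 + 4 = 13, q_2 = 1*2 + 1 = 3.
  i=3: a_3=5, p_3 = 5*13 + 9 = 74, q_3 = 5*3 + 2 = 17.
  i=4: a_4=2, p_4 = 2*74 + 13 = 161, q_4 = 2*17 + 3 = 37.
q_4 = 37 > 30, so the last convergent with denominator <= 30 is p_3/q_3 = 74/17.
The closest fraction with denominator <= 30 is either p_3/q_3 or the intermediate fraction (k*p_3 + p_2)/(k*q_3 + q_2) with the largest k >= 1 whose denominator stays <= 30; these approach x as k grows, and every other convergent or intermediate fraction in range is farther away.
Largest k: floor((30 - q_2)/q_3) = floor((30 - 3)/17) = 1.
That gives (1*74 + 13)/(1*17 + 3) = 87/20.
Compare the errors: |x - 74/17| = |161*17 - 74*37|/(37*17) = 1/629, and |x - 87/20| = |161*20 - 87*37|/(37*20) = 1/740.
Cross-multiplying, 1*629 = 629 < 740 = 1*740, so 1/740 is smaller: the intermediate fraction 87/20 is closer to x than 74/17.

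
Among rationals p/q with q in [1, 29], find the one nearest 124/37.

Expand x = 124/37 as a continued fraction with the Euclidean algorithm:
  124 = 3*37 + 13, so a_0 = 3.
  37 = 2*13 + 11, so a_1 = 2.
  13 = 1*11 + 2, so a_2 = 1.
  11 = 5*2 + 1, so a_3 = 5.
  2 = 2*1 + 0, so a_4 = 2.
so x = [3; 2, 1, 5, 2].
Convergents (p_i = a_i*p_{i-1} + p_{i-2}, q_i = a_i*q_{i-1} + q_{i-2} with p_{-2}=0, p_{-1}=1, q_{-2}=1, q_{-1}=0), until the denominator exceeds 29:
  i=0: a_0=3, p_0 = 3*1 + 0 = 3, q_0 = 3*0 + 1 = 1.
  i=1: a_1=2, p_1 = 2*3 + 1 = 7, q_1 = 2*1 + 0 = 2.
  i=2: a_2=1, p_2 = 1*7 + 3 = 10, q_2 = 1*2 + 1 = 3.
  i=3: a_3=5, p_3 = 5*10 + 7 = 57, q_3 = 5*3 + 2 = 17.
  i=4: a_4=2, p_4 = 2*57 + 10 = 124, q_4 = 2*17 + 3 = 37.
q_4 = 37 > 29, so the last convergent with denominator <= 29 is p_3/q_3 = 57/17.
The closest fraction with denominator <= 29 is either p_3/q_3 or the intermediate fraction (k*p_3 + p_2)/(k*q_3 + q_2) with the largest k >= 1 whose denominator stays <= 29; these approach x as k grows, and every other convergent or intermediate fraction in range is farther away.
Largest k: floor((29 - q_2)/q_3) = floor((29 - 3)/17) = 1.
That gives (1*57 + 10)/(1*17 + 3) = 67/20.
Compare the errors: |x - 57/17| = |124*17 - 57*37|/(37*17) = 1/629, and |x - 67/20| = |124*20 - 67*37|/(37*20) = 1/740.
Cross-multiplying, 1*629 = 629 < 740 = 1*740, so 1/740 is smaller: the intermediate fraction 67/20 is closer to x than 57/17.

67/20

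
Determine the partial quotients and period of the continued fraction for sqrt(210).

Write x_i = (sqrt(210) + m_i)/d_i with (m_0, d_0) = (0, 1). a_0 = floor(sqrt(210)) = 14, since 14^2 = 196 <= 210 < 225 = 15^2.
Iterate m_{i+1} = d_i*a_i - m_i, d_{i+1} = (210 - m_{i+1}^2)/d_i, a_{i+1} = floor((a_0 + m_{i+1})/d_{i+1}):
  m_1 = 1*14 - 0 = 14, d_1 = (210 - 14^2)/1 = 14/1 = 14, a_1 = floor((14 + 14)/14) = 2.
  m_2 = 14*2 - 14 = 14, d_2 = (210 - 14^2)/14 = 14/14 = 1, a_2 = floor((14 + 14)/1) = 28.
  m_3 = 1*28 - 14 = 14, d_3 = (210 - 14^2)/1 = 14/1 = 14: (m_3, d_3) = (m_1, d_1) = (14, 14), so from here the quotients repeat a_1, a_2; the period length is 2.
Hence the expansion of sqrt(210) is a_0 = 14 followed by the repeating block 2, 28 (period 2).

[14; (2, 28)]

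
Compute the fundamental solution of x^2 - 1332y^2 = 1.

(x, y) = (73, 2)

First expand sqrt(1332) as a continued fraction. With x_i = (sqrt(1332) + m_i)/d_i and (m_0, d_0) = (0, 1): a_0 = floor(sqrt(1332)) = 36, since 36^2 = 1296 <= 1332 < 1369 = 37^2.
Iterate m_{i+1} = d_i*a_i - m_i, d_{i+1} = (1332 - m_{i+1}^2)/d_i, a_{i+1} = floor((a_0 + m_{i+1})/d_{i+1}):
  m_1 = 1*36 - 0 = 36, d_1 = (1332 - 36^2)/1 = 36/1 = 36, a_1 = floor((36 + 36)/36) = 2.
  m_2 = 36*2 - 36 = 36, d_2 = (1332 - 36^2)/36 = 36/36 = 1, a_2 = floor((36 + 36)/1) = 72.
  m_3 = 1*72 - 36 = 36, d_3 = (1332 - 36^2)/1 = 36/1 = 36: (m_3, d_3) = (m_1, d_1) = (36, 36), so from here the quotients repeat a_1, a_2; the period length is 2.
So sqrt(1332) = [36; (2, 72)] with period length k = 2.
k is even, so the fundamental solution of x^2 - 1332y^2 = 1 is (p_{k-1}, q_{k-1}) = (p_1, q_1); compute convergents through index 1.
Convergents (p_i = a_i*p_{i-1} + p_{i-2}, q_i = a_i*q_{i-1} + q_{i-2} with p_{-2}=0, p_{-1}=1, q_{-2}=1, q_{-1}=0):
  i=0: a_0=36, p_0 = 36*1 + 0 = 36, q_0 = 36*0 + 1 = 1.
  i=1: a_1=2, p_1 = 2*36 + 1 = 73, q_1 = 2*1 + 0 = 2.
Check: 73^2 - 1332*2^2 = 5329 - 5328 = 1, so (x, y) = (73, 2) solves the equation, and by the theorem it is the least positive solution.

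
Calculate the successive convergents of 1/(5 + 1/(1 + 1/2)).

Using the convergent recurrence p_i = a_i*p_{i-1} + p_{i-2}, q_i = a_i*q_{i-1} + q_{i-2} with p_{-2}=0, p_{-1}=1, q_{-2}=1, q_{-1}=0:
  i=0: a_0=0, p_0 = 0*1 + 0 = 0, q_0 = 0*0 + 1 = 1.
  i=1: a_1=5, p_1 = 5*0 + 1 = 1, q_1 = 5*1 + 0 = 5.
  i=2: a_2=1, p_2 = 1*1 + 0 = 1, q_2 = 1*5 + 1 = 6.
  i=3: a_3=2, p_3 = 2*1 + 1 = 3, q_3 = 2*6 + 5 = 17.

0/1, 1/5, 1/6, 3/17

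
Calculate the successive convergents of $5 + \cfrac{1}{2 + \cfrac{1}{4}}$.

5/1, 11/2, 49/9

Using the convergent recurrence p_i = a_i*p_{i-1} + p_{i-2}, q_i = a_i*q_{i-1} + q_{i-2} with p_{-2}=0, p_{-1}=1, q_{-2}=1, q_{-1}=0:
  i=0: a_0=5, p_0 = 5*1 + 0 = 5, q_0 = 5*0 + 1 = 1.
  i=1: a_1=2, p_1 = 2*5 + 1 = 11, q_1 = 2*1 + 0 = 2.
  i=2: a_2=4, p_2 = 4*11 + 5 = 49, q_2 = 4*2 + 1 = 9.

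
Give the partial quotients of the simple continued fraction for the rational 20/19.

[1; 19]

Run the Euclidean algorithm on 20 and 19; the successive quotients are the partial quotients a_0, a_1, ... (each step inverts the fractional part left over by the previous one):
  20 = 1*19 + 1, so a_0 = 1.
  19 = 19*1 + 0, so a_1 = 19.
The remainder reaches 0 after 2 divisions, so the expansion has 2 partial quotients, read off in order.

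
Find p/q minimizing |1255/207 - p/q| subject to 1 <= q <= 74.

97/16

Expand x = 1255/207 as a continued fraction with the Euclidean algorithm:
  1255 = 6*207 + 13, so a_0 = 6.
  207 = 15*13 + 12, so a_1 = 15.
  13 = 1*12 + 1, so a_2 = 1.
  12 = 12*1 + 0, so a_3 = 12.
so x = [6; 15, 1, 12].
Convergents (p_i = a_i*p_{i-1} + p_{i-2}, q_i = a_i*q_{i-1} + q_{i-2} with p_{-2}=0, p_{-1}=1, q_{-2}=1, q_{-1}=0), until the denominator exceeds 74:
  i=0: a_0=6, p_0 = 6*1 + 0 = 6, q_0 = 6*0 + 1 = 1.
  i=1: a_1=15, p_1 = 15*6 + 1 = 91, q_1 = 15*1 + 0 = 15.
  i=2: a_2=1, p_2 = 1*91 + 6 = 97, q_2 = 1*15 + 1 = 16.
  i=3: a_3=12, p_3 = 12*97 + 91 = 1255, q_3 = 12*16 + 15 = 207.
q_3 = 207 > 74, so the last convergent with denominator <= 74 is p_2/q_2 = 97/16.
The closest fraction with denominator <= 74 is either p_2/q_2 or the intermediate fraction (k*p_2 + p_1)/(k*q_2 + q_1) with the largest k >= 1 whose denominator stays <= 74; these approach x as k grows, and every other convergent or intermediate fraction in range is farther away.
Largest k: floor((74 - q_1)/q_2) = floor((74 - 15)/16) = 3.
That gives (3*97 + 91)/(3*16 + 15) = 382/63.
Compare the errors: |x - 97/16| = |1255*16 - 97*207|/(207*16) = 1/3312, and |x - 382/63| = |1255*63 - 382*207|/(207*63) = 9/13041.
Cross-multiplying, 1*13041 = 13041 < 29808 = 9*3312, so 1/3312 is smaller: the convergent 97/16 is closer to x than 382/63.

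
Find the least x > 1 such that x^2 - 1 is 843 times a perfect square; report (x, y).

First expand sqrt(843) as a continued fraction. With x_i = (sqrt(843) + m_i)/d_i and (m_0, d_0) = (0, 1): a_0 = floor(sqrt(843)) = 29, since 29^2 = 841 <= 843 < 900 = 30^2.
Iterate m_{i+1} = d_i*a_i - m_i, d_{i+1} = (843 - m_{i+1}^2)/d_i, a_{i+1} = floor((a_0 + m_{i+1})/d_{i+1}):
  m_1 = 1*29 - 0 = 29, d_1 = (843 - 29^2)/1 = 2/1 = 2, a_1 = floor((29 + 29)/2) = 29.
  m_2 = 2*29 - 29 = 29, d_2 = (843 - 29^2)/2 = 2/2 = 1, a_2 = floor((29 + 29)/1) = 58.
  m_3 = 1*58 - 29 = 29, d_3 = (843 - 29^2)/1 = 2/1 = 2: (m_3, d_3) = (m_1, d_1) = (29, 2), so from here the quotients repeat a_1, a_2; the period length is 2.
So sqrt(843) = [29; (29, 58)] with period length k = 2.
k is even, so the fundamental solution of x^2 - 843y^2 = 1 is (p_{k-1}, q_{k-1}) = (p_1, q_1); compute convergents through index 1.
Convergents (p_i = a_i*p_{i-1} + p_{i-2}, q_i = a_i*q_{i-1} + q_{i-2} with p_{-2}=0, p_{-1}=1, q_{-2}=1, q_{-1}=0):
  i=0: a_0=29, p_0 = 29*1 + 0 = 29, q_0 = 29*0 + 1 = 1.
  i=1: a_1=29, p_1 = 29*29 + 1 = 842, q_1 = 29*1 + 0 = 29.
Check: 842^2 - 843*29^2 = 708964 - 708963 = 1, so (x, y) = (842, 29) solves the equation, and by the theorem it is the least positive solution.

(x, y) = (842, 29)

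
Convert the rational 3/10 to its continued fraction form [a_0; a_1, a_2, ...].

Run the Euclidean algorithm on 3 and 10; the successive quotients are the partial quotients a_0, a_1, ... (each step inverts the fractional part left over by the previous one):
  3 = 0*10 + 3, so a_0 = 0.
  10 = 3*3 + 1, so a_1 = 3.
  3 = 3*1 + 0, so a_2 = 3.
The remainder reaches 0 after 3 divisions, so the expansion has 3 partial quotients, read off in order.

[0; 3, 3]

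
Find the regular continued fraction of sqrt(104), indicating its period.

Write x_i = (sqrt(104) + m_i)/d_i with (m_0, d_0) = (0, 1). a_0 = floor(sqrt(104)) = 10, since 10^2 = 100 <= 104 < 121 = 11^2.
Iterate m_{i+1} = d_i*a_i - m_i, d_{i+1} = (104 - m_{i+1}^2)/d_i, a_{i+1} = floor((a_0 + m_{i+1})/d_{i+1}):
  m_1 = 1*10 - 0 = 10, d_1 = (104 - 10^2)/1 = 4/1 = 4, a_1 = floor((10 + 10)/4) = 5.
  m_2 = 4*5 - 10 = 10, d_2 = (104 - 10^2)/4 = 4/4 = 1, a_2 = floor((10 + 10)/1) = 20.
  m_3 = 1*20 - 10 = 10, d_3 = (104 - 10^2)/1 = 4/1 = 4: (m_3, d_3) = (m_1, d_1) = (10, 4), so from here the quotients repeat a_1, a_2; the period length is 2.
Hence the expansion of sqrt(104) is a_0 = 10 followed by the repeating block 5, 20 (period 2).

[10; (5, 20)]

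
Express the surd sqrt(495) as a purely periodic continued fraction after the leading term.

[22; (4, 44)]

Write x_i = (sqrt(495) + m_i)/d_i with (m_0, d_0) = (0, 1). a_0 = floor(sqrt(495)) = 22, since 22^2 = 484 <= 495 < 529 = 23^2.
Iterate m_{i+1} = d_i*a_i - m_i, d_{i+1} = (495 - m_{i+1}^2)/d_i, a_{i+1} = floor((a_0 + m_{i+1})/d_{i+1}):
  m_1 = 1*22 - 0 = 22, d_1 = (495 - 22^2)/1 = 11/1 = 11, a_1 = floor((22 + 22)/11) = 4.
  m_2 = 11*4 - 22 = 22, d_2 = (495 - 22^2)/11 = 11/11 = 1, a_2 = floor((22 + 22)/1) = 44.
  m_3 = 1*44 - 22 = 22, d_3 = (495 - 22^2)/1 = 11/1 = 11: (m_3, d_3) = (m_1, d_1) = (22, 11), so from here the quotients repeat a_1, a_2; the period length is 2.
Hence the expansion of sqrt(495) is a_0 = 22 followed by the repeating block 4, 44 (period 2).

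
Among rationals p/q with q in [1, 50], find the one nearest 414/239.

Expand x = 414/239 as a continued fraction with the Euclidean algorithm:
  414 = 1*239 + 175, so a_0 = 1.
  239 = 1*175 + 64, so a_1 = 1.
  175 = 2*64 + 47, so a_2 = 2.
  64 = 1*47 + 17, so a_3 = 1.
  47 = 2*17 + 13, so a_4 = 2.
  17 = 1*13 + 4, so a_5 = 1.
  13 = 3*4 + 1, so a_6 = 3.
  4 = 4*1 + 0, so a_7 = 4.
so x = [1; 1, 2, 1, 2, 1, 3, 4].
Convergents (p_i = a_i*p_{i-1} + p_{i-2}, q_i = a_i*q_{i-1} + q_{i-2} with p_{-2}=0, p_{-1}=1, q_{-2}=1, q_{-1}=0), until the denominator exceeds 50:
  i=0: a_0=1, p_0 = 1*1 + 0 = 1, q_0 = 1*0 + 1 = 1.
  i=1: a_1=1, p_1 = 1*1 + 1 = 2, q_1 = 1*1 + 0 = 1.
  i=2: a_2=2, p_2 = 2*2 + 1 = 5, q_2 = 2*1 + 1 = 3.
  i=3: a_3=1, p_3 = 1*5 + 2 = 7, q_3 = 1*3 + 1 = 4.
  i=4: a_4=2, p_4 = 2*7 + 5 = 19, q_4 = 2*4 + 3 = 11.
  i=5: a_5=1, p_5 = 1*19 + 7 = 26, q_5 = 1*11 + 4 = 15.
  i=6: a_6=3, p_6 = 3*26 + 19 = 97, q_6 = 3*15 + 11 = 56.
q_6 = 56 > 50, so the last convergent with denominator <= 50 is p_5/q_5 = 26/15.
The closest fraction with denominator <= 50 is either p_5/q_5 or the intermediate fraction (k*p_5 + p_4)/(k*q_5 + q_4) with the largest k >= 1 whose denominator stays <= 50; these approach x as k grows, and every other convergent or intermediate fraction in range is farther away.
Largest k: floor((50 - q_4)/q_5) = floor((50 - 11)/15) = 2.
That gives (2*26 + 19)/(2*15 + 11) = 71/41.
Compare the errors: |x - 26/15| = |414*15 - 26*239|/(239*15) = 4/3585, and |x - 71/41| = |414*41 - 71*239|/(239*41) = 5/9799.
Cross-multiplying, 5*3585 = 17925 < 39196 = 4*9799, so 5/9799 is smaller: the intermediate fraction 71/41 is closer to x than 26/15.

71/41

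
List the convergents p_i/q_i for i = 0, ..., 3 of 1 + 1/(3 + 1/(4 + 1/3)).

Using the convergent recurrence p_i = a_i*p_{i-1} + p_{i-2}, q_i = a_i*q_{i-1} + q_{i-2} with p_{-2}=0, p_{-1}=1, q_{-2}=1, q_{-1}=0:
  i=0: a_0=1, p_0 = 1*1 + 0 = 1, q_0 = 1*0 + 1 = 1.
  i=1: a_1=3, p_1 = 3*1 + 1 = 4, q_1 = 3*1 + 0 = 3.
  i=2: a_2=4, p_2 = 4*4 + 1 = 17, q_2 = 4*3 + 1 = 13.
  i=3: a_3=3, p_3 = 3*17 + 4 = 55, q_3 = 3*13 + 3 = 42.

1/1, 4/3, 17/13, 55/42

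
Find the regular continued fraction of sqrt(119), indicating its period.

[10; (1, 9, 1, 20)]

Write x_i = (sqrt(119) + m_i)/d_i with (m_0, d_0) = (0, 1). a_0 = floor(sqrt(119)) = 10, since 10^2 = 100 <= 119 < 121 = 11^2.
Iterate m_{i+1} = d_i*a_i - m_i, d_{i+1} = (119 - m_{i+1}^2)/d_i, a_{i+1} = floor((a_0 + m_{i+1})/d_{i+1}):
  m_1 = 1*10 - 0 = 10, d_1 = (119 - 10^2)/1 = 19/1 = 19, a_1 = floor((10 + 10)/19) = 1.
  m_2 = 19*1 - 10 = 9, d_2 = (119 - 9^2)/19 = 38/19 = 2, a_2 = floor((10 + 9)/2) = 9.
  m_3 = 2*9 - 9 = 9, d_3 = (119 - 9^2)/2 = 38/2 = 19, a_3 = floor((10 + 9)/19) = 1.
  m_4 = 19*1 - 9 = 10, d_4 = (119 - 10^2)/19 = 19/19 = 1, a_4 = floor((10 + 10)/1) = 20.
  m_5 = 1*20 - 10 = 10, d_5 = (119 - 10^2)/1 = 19/1 = 19: (m_5, d_5) = (m_1, d_1) = (10, 19), so from here the quotients repeat a_1, ..., a_4; the period length is 4.
Hence the expansion of sqrt(119) is a_0 = 10 followed by the repeating block 1, 9, 1, 20 (period 4).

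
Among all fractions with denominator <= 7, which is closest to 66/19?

Expand x = 66/19 as a continued fraction with the Euclidean algorithm:
  66 = 3*19 + 9, so a_0 = 3.
  19 = 2*9 + 1, so a_1 = 2.
  9 = 9*1 + 0, so a_2 = 9.
so x = [3; 2, 9].
Convergents (p_i = a_i*p_{i-1} + p_{i-2}, q_i = a_i*q_{i-1} + q_{i-2} with p_{-2}=0, p_{-1}=1, q_{-2}=1, q_{-1}=0), until the denominator exceeds 7:
  i=0: a_0=3, p_0 = 3*1 + 0 = 3, q_0 = 3*0 + 1 = 1.
  i=1: a_1=2, p_1 = 2*3 + 1 = 7, q_1 = 2*1 + 0 = 2.
  i=2: a_2=9, p_2 = 9*7 + 3 = 66, q_2 = 9*2 + 1 = 19.
q_2 = 19 > 7, so the last convergent with denominator <= 7 is p_1/q_1 = 7/2.
The closest fraction with denominator <= 7 is either p_1/q_1 or the intermediate fraction (k*p_1 + p_0)/(k*q_1 + q_0) with the largest k >= 1 whose denominator stays <= 7; these approach x as k grows, and every other convergent or intermediate fraction in range is farther away.
Largest k: floor((7 - q_0)/q_1) = floor((7 - 1)/2) = 3.
That gives (3*7 + 3)/(3*2 + 1) = 24/7.
Compare the errors: |x - 7/2| = |66*2 - 7*19|/(19*2) = 1/38, and |x - 24/7| = |66*7 - 24*19|/(19*7) = 6/133.
Cross-multiplying, 1*133 = 133 < 228 = 6*38, so 1/38 is smaller: the convergent 7/2 is closer to x than 24/7.

7/2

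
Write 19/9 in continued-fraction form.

Run the Euclidean algorithm on 19 and 9; the successive quotients are the partial quotients a_0, a_1, ... (each step inverts the fractional part left over by the previous one):
  19 = 2*9 + 1, so a_0 = 2.
  9 = 9*1 + 0, so a_1 = 9.
The remainder reaches 0 after 2 divisions, so the expansion has 2 partial quotients, read off in order.

[2; 9]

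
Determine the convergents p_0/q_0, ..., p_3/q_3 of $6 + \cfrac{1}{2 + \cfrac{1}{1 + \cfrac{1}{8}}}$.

6/1, 13/2, 19/3, 165/26

Using the convergent recurrence p_i = a_i*p_{i-1} + p_{i-2}, q_i = a_i*q_{i-1} + q_{i-2} with p_{-2}=0, p_{-1}=1, q_{-2}=1, q_{-1}=0:
  i=0: a_0=6, p_0 = 6*1 + 0 = 6, q_0 = 6*0 + 1 = 1.
  i=1: a_1=2, p_1 = 2*6 + 1 = 13, q_1 = 2*1 + 0 = 2.
  i=2: a_2=1, p_2 = 1*13 + 6 = 19, q_2 = 1*2 + 1 = 3.
  i=3: a_3=8, p_3 = 8*19 + 13 = 165, q_3 = 8*3 + 2 = 26.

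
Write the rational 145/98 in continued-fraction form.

[1; 2, 11, 1, 3]

Run the Euclidean algorithm on 145 and 98; the successive quotients are the partial quotients a_0, a_1, ... (each step inverts the fractional part left over by the previous one):
  145 = 1*98 + 47, so a_0 = 1.
  98 = 2*47 + 4, so a_1 = 2.
  47 = 11*4 + 3, so a_2 = 11.
  4 = 1*3 + 1, so a_3 = 1.
  3 = 3*1 + 0, so a_4 = 3.
The remainder reaches 0 after 5 divisions, so the expansion has 5 partial quotients, read off in order.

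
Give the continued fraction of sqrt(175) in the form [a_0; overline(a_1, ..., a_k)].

Write x_i = (sqrt(175) + m_i)/d_i with (m_0, d_0) = (0, 1). a_0 = floor(sqrt(175)) = 13, since 13^2 = 169 <= 175 < 196 = 14^2.
Iterate m_{i+1} = d_i*a_i - m_i, d_{i+1} = (175 - m_{i+1}^2)/d_i, a_{i+1} = floor((a_0 + m_{i+1})/d_{i+1}):
  m_1 = 1*13 - 0 = 13, d_1 = (175 - 13^2)/1 = 6/1 = 6, a_1 = floor((13 + 13)/6) = 4.
  m_2 = 6*4 - 13 = 11, d_2 = (175 - 11^2)/6 = 54/6 = 9, a_2 = floor((13 + 11)/9) = 2.
  m_3 = 9*2 - 11 = 7, d_3 = (175 - 7^2)/9 = 126/9 = 14, a_3 = floor((13 + 7)/14) = 1.
  m_4 = 14*1 - 7 = 7, d_4 = (175 - 7^2)/14 = 126/14 = 9, a_4 = floor((13 + 7)/9) = 2.
  m_5 = 9*2 - 7 = 11, d_5 = (175 - 11^2)/9 = 54/9 = 6, a_5 = floor((13 + 11)/6) = 4.
  m_6 = 6*4 - 11 = 13, d_6 = (175 - 13^2)/6 = 6/6 = 1, a_6 = floor((13 + 13)/1) = 26.
  m_7 = 1*26 - 13 = 13, d_7 = (175 - 13^2)/1 = 6/1 = 6: (m_7, d_7) = (m_1, d_1) = (13, 6), so from here the quotients repeat a_1, ..., a_6; the period length is 6.
Hence the expansion of sqrt(175) is a_0 = 13 followed by the repeating block 4, 2, 1, 2, 4, 26 (period 6).

[13; overline(4, 2, 1, 2, 4, 26)]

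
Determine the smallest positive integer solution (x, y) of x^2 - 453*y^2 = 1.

(x, y) = (1653751, 77700)

First expand sqrt(453) as a continued fraction. With x_i = (sqrt(453) + m_i)/d_i and (m_0, d_0) = (0, 1): a_0 = floor(sqrt(453)) = 21, since 21^2 = 441 <= 453 < 484 = 22^2.
Iterate m_{i+1} = d_i*a_i - m_i, d_{i+1} = (453 - m_{i+1}^2)/d_i, a_{i+1} = floor((a_0 + m_{i+1})/d_{i+1}):
  m_1 = 1*21 - 0 = 21, d_1 = (453 - 21^2)/1 = 12/1 = 12, a_1 = floor((21 + 21)/12) = 3.
  m_2 = 12*3 - 21 = 15, d_2 = (453 - 15^2)/12 = 228/12 = 19, a_2 = floor((21 + 15)/19) = 1.
  m_3 = 19*1 - 15 = 4, d_3 = (453 - 4^2)/19 = 437/19 = 23, a_3 = floor((21 + 4)/23) = 1.
  m_4 = 23*1 - 4 = 19, d_4 = (453 - 19^2)/23 = 92/23 = 4, a_4 = floor((21 + 19)/4) = 10.
  m_5 = 4*10 - 19 = 21, d_5 = (453 - 21^2)/4 = 12/4 = 3, a_5 = floor((21 + 21)/3) = 14.
  m_6 = 3*14 - 21 = 21, d_6 = (453 - 21^2)/3 = 12/3 = 4, a_6 = floor((21 + 21)/4) = 10.
  m_7 = 4*10 - 21 = 19, d_7 = (453 - 19^2)/4 = 92/4 = 23, a_7 = floor((21 + 19)/23) = 1.
  m_8 = 23*1 - 19 = 4, d_8 = (453 - 4^2)/23 = 437/23 = 19, a_8 = floor((21 + 4)/19) = 1.
  m_9 = 19*1 - 4 = 15, d_9 = (453 - 15^2)/19 = 228/19 = 12, a_9 = floor((21 + 15)/12) = 3.
  m_10 = 12*3 - 15 = 21, d_10 = (453 - 21^2)/12 = 12/12 = 1, a_10 = floor((21 + 21)/1) = 42.
  m_11 = 1*42 - 21 = 21, d_11 = (453 - 21^2)/1 = 12/1 = 12: (m_11, d_11) = (m_1, d_1) = (21, 12), so from here the quotients repeat a_1, ..., a_10; the period length is 10.
So sqrt(453) = [21; (3, 1, 1, 10, 14, 10, 1, 1, 3, 42)] with period length k = 10.
k is even, so the fundamental solution of x^2 - 453y^2 = 1 is (p_{k-1}, q_{k-1}) = (p_9, q_9); compute convergents through index 9.
Convergents (p_i = a_i*p_{i-1} + p_{i-2}, q_i = a_i*q_{i-1} + q_{i-2} with p_{-2}=0, p_{-1}=1, q_{-2}=1, q_{-1}=0):
  i=0: a_0=21, p_0 = 21*1 + 0 = 21, q_0 = 21*0 + 1 = 1.
  i=1: a_1=3, p_1 = 3*21 + 1 = 64, q_1 = 3*1 + 0 = 3.
  i=2: a_2=1, p_2 = 1*64 + 21 = 85, q_2 = 1*3 + 1 = 4.
  i=3: a_3=1, p_3 = 1*85 + 64 = 149, q_3 = 1*4 + 3 = 7.
  i=4: a_4=10, p_4 = 10*149 + 85 = 1575, q_4 = 10*7 + 4 = 74.
  i=5: a_5=14, p_5 = 14*1575 + 149 = 22199, q_5 = 14*74 + 7 = 1043.
  i=6: a_6=10, p_6 = 10*22199 + 1575 = 223565, q_6 = 10*1043 + 74 = 10504.
  i=7: a_7=1, p_7 = 1*223565 + 22199 = 245764, q_7 = 1*10504 + 1043 = 11547.
  i=8: a_8=1, p_8 = 1*245764 + 223565 = 469329, q_8 = 1*11547 + 10504 = 22051.
  i=9: a_9=3, p_9 = 3*469329 + 245764 = 1653751, q_9 = 3*22051 + 11547 = 77700.
Check: 1653751^2 - 453*77700^2 = 2734892370001 - 2734892370000 = 1, so (x, y) = (1653751, 77700) solves the equation, and by the theorem it is the least positive solution.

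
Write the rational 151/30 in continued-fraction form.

Run the Euclidean algorithm on 151 and 30; the successive quotients are the partial quotients a_0, a_1, ... (each step inverts the fractional part left over by the previous one):
  151 = 5*30 + 1, so a_0 = 5.
  30 = 30*1 + 0, so a_1 = 30.
The remainder reaches 0 after 2 divisions, so the expansion has 2 partial quotients, read off in order.

[5; 30]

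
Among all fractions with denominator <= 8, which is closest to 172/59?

23/8

Expand x = 172/59 as a continued fraction with the Euclidean algorithm:
  172 = 2*59 + 54, so a_0 = 2.
  59 = 1*54 + 5, so a_1 = 1.
  54 = 10*5 + 4, so a_2 = 10.
  5 = 1*4 + 1, so a_3 = 1.
  4 = 4*1 + 0, so a_4 = 4.
so x = [2; 1, 10, 1, 4].
Convergents (p_i = a_i*p_{i-1} + p_{i-2}, q_i = a_i*q_{i-1} + q_{i-2} with p_{-2}=0, p_{-1}=1, q_{-2}=1, q_{-1}=0), until the denominator exceeds 8:
  i=0: a_0=2, p_0 = 2*1 + 0 = 2, q_0 = 2*0 + 1 = 1.
  i=1: a_1=1, p_1 = 1*2 + 1 = 3, q_1 = 1*1 + 0 = 1.
  i=2: a_2=10, p_2 = 10*3 + 2 = 32, q_2 = 10*1 + 1 = 11.
q_2 = 11 > 8, so the last convergent with denominator <= 8 is p_1/q_1 = 3/1.
The closest fraction with denominator <= 8 is either p_1/q_1 or the intermediate fraction (k*p_1 + p_0)/(k*q_1 + q_0) with the largest k >= 1 whose denominator stays <= 8; these approach x as k grows, and every other convergent or intermediate fraction in range is farther away.
Largest k: floor((8 - q_0)/q_1) = floor((8 - 1)/1) = 7.
That gives (7*3 + 2)/(7*1 + 1) = 23/8.
Compare the errors: |x - 3/1| = |172*1 - 3*59|/(59*1) = 5/59, and |x - 23/8| = |172*8 - 23*59|/(59*8) = 19/472.
Cross-multiplying, 19*59 = 1121 < 2360 = 5*472, so 19/472 is smaller: the intermediate fraction 23/8 is closer to x than 3/1.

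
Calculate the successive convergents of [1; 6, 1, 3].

Using the convergent recurrence p_i = a_i*p_{i-1} + p_{i-2}, q_i = a_i*q_{i-1} + q_{i-2} with p_{-2}=0, p_{-1}=1, q_{-2}=1, q_{-1}=0:
  i=0: a_0=1, p_0 = 1*1 + 0 = 1, q_0 = 1*0 + 1 = 1.
  i=1: a_1=6, p_1 = 6*1 + 1 = 7, q_1 = 6*1 + 0 = 6.
  i=2: a_2=1, p_2 = 1*7 + 1 = 8, q_2 = 1*6 + 1 = 7.
  i=3: a_3=3, p_3 = 3*8 + 7 = 31, q_3 = 3*7 + 6 = 27.

1/1, 7/6, 8/7, 31/27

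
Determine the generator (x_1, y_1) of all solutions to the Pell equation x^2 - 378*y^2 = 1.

(x, y) = (8749, 450)

First expand sqrt(378) as a continued fraction. With x_i = (sqrt(378) + m_i)/d_i and (m_0, d_0) = (0, 1): a_0 = floor(sqrt(378)) = 19, since 19^2 = 361 <= 378 < 400 = 20^2.
Iterate m_{i+1} = d_i*a_i - m_i, d_{i+1} = (378 - m_{i+1}^2)/d_i, a_{i+1} = floor((a_0 + m_{i+1})/d_{i+1}):
  m_1 = 1*19 - 0 = 19, d_1 = (378 - 19^2)/1 = 17/1 = 17, a_1 = floor((19 + 19)/17) = 2.
  m_2 = 17*2 - 19 = 15, d_2 = (378 - 15^2)/17 = 153/17 = 9, a_2 = floor((19 + 15)/9) = 3.
  m_3 = 9*3 - 15 = 12, d_3 = (378 - 12^2)/9 = 234/9 = 26, a_3 = floor((19 + 12)/26) = 1.
  m_4 = 26*1 - 12 = 14, d_4 = (378 - 14^2)/26 = 182/26 = 7, a_4 = floor((19 + 14)/7) = 4.
  m_5 = 7*4 - 14 = 14, d_5 = (378 - 14^2)/7 = 182/7 = 26, a_5 = floor((19 + 14)/26) = 1.
  m_6 = 26*1 - 14 = 12, d_6 = (378 - 12^2)/26 = 234/26 = 9, a_6 = floor((19 + 12)/9) = 3.
  m_7 = 9*3 - 12 = 15, d_7 = (378 - 15^2)/9 = 153/9 = 17, a_7 = floor((19 + 15)/17) = 2.
  m_8 = 17*2 - 15 = 19, d_8 = (378 - 19^2)/17 = 17/17 = 1, a_8 = floor((19 + 19)/1) = 38.
  m_9 = 1*38 - 19 = 19, d_9 = (378 - 19^2)/1 = 17/1 = 17: (m_9, d_9) = (m_1, d_1) = (19, 17), so from here the quotients repeat a_1, ..., a_8; the period length is 8.
So sqrt(378) = [19; (2, 3, 1, 4, 1, 3, 2, 38)] with period length k = 8.
k is even, so the fundamental solution of x^2 - 378y^2 = 1 is (p_{k-1}, q_{k-1}) = (p_7, q_7); compute convergents through index 7.
Convergents (p_i = a_i*p_{i-1} + p_{i-2}, q_i = a_i*q_{i-1} + q_{i-2} with p_{-2}=0, p_{-1}=1, q_{-2}=1, q_{-1}=0):
  i=0: a_0=19, p_0 = 19*1 + 0 = 19, q_0 = 19*0 + 1 = 1.
  i=1: a_1=2, p_1 = 2*19 + 1 = 39, q_1 = 2*1 + 0 = 2.
  i=2: a_2=3, p_2 = 3*39 + 19 = 136, q_2 = 3*2 + 1 = 7.
  i=3: a_3=1, p_3 = 1*136 + 39 = 175, q_3 = 1*7 + 2 = 9.
  i=4: a_4=4, p_4 = 4*175 + 136 = 836, q_4 = 4*9 + 7 = 43.
  i=5: a_5=1, p_5 = 1*836 + 175 = 1011, q_5 = 1*43 + 9 = 52.
  i=6: a_6=3, p_6 = 3*1011 + 836 = 3869, q_6 = 3*52 + 43 = 199.
  i=7: a_7=2, p_7 = 2*3869 + 1011 = 8749, q_7 = 2*199 + 52 = 450.
Check: 8749^2 - 378*450^2 = 76545001 - 76545000 = 1, so (x, y) = (8749, 450) solves the equation, and by the theorem it is the least positive solution.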